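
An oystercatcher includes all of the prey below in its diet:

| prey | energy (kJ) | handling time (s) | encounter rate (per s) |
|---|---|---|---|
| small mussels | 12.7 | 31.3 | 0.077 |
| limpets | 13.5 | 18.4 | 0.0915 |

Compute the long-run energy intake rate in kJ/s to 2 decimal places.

0.43 kJ/s

R = Σλ_iE_i / (1 + Σλ_ih_i)
Numerator: 0.077×12.7 + 0.0915×13.5 = 2.213
Denominator: 1 + 0.077×31.3 + 0.0915×18.4 = 5.094
R = 2.213/5.094 = 0.4345 kJ/s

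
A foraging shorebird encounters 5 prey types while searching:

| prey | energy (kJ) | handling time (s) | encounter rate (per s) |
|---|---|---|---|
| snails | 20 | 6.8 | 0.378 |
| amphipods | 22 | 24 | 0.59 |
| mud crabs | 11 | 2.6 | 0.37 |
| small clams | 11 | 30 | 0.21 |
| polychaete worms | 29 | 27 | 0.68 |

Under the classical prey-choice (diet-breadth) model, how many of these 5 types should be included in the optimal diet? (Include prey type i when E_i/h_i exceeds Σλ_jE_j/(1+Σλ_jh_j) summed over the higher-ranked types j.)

2

Rank by E/h (kJ/s): mud crabs 4.23, snails 2.94, polychaete worms 1.07, amphipods 0.917, small clams 0.367. Include each in turn until the next type's E/h falls below the running intake rate.
Rate on top 1: 2.074. snails: 2.94 > 2.074 → include.
Rate on top 2: 2.566. polychaete worms: 1.07 < 2.566 → exclude; stop.
Optimal diet: mud crabs, snails — 2 of 5 types.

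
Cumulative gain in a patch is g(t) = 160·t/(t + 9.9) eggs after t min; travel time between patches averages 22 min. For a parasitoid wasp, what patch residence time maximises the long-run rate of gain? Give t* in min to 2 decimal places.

14.76 min

By the marginal value theorem, leave when the instantaneous gain rate g'(t) equals the habitat-wide average g(t)/(T + t).
g'(t) = 160·9.9/(t + 9.9)². Setting 160·9.9/(t+9.9)² = 160t/[(t+9.9)(22+t)] gives 9.9(22+t) = t(t+9.9), so t² = 9.9×22 = 217.8.
t* = √217.8 = 14.76 min.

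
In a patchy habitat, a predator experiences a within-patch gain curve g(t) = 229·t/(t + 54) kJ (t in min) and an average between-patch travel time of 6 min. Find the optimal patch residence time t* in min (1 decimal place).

18.0 min

By the marginal value theorem, leave when the instantaneous gain rate g'(t) equals the habitat-wide average g(t)/(T + t).
g'(t) = 229·54/(t + 54)². Setting 229·54/(t+54)² = 229t/[(t+54)(6+t)] gives 54(6+t) = t(t+54), so t² = 54×6 = 324.
t* = √324 = 18 min.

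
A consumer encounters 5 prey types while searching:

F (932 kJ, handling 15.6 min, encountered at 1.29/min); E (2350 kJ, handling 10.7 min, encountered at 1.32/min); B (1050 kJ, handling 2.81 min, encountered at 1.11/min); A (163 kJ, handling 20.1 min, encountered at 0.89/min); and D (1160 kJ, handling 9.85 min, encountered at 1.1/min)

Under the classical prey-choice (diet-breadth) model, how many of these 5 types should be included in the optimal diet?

E/h in descending order: B 374, E 220, D 118, F 59.7, A 8.11 kJ/min. The optimal diet is the largest prefix of this list for which every included type satisfies E_i/h_i > R on the types above it.
Rate on top 1: 283. E: 220 < 283 → exclude; stop.
Optimal diet: B — 1 of 5 types.

1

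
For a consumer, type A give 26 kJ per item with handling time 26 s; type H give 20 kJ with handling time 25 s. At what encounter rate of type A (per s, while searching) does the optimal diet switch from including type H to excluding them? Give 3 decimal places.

0.154 per s

Drop type H once their profitability E₂/h₂ falls below the rate achievable on type A alone: E₂/h₂ = λE₁/(1 + λh₁).
Solve for λ: λE₁h₂ = E₂(1 + λh₁) → λ(E₁h₂ − E₂h₁) = E₂ → λ = E₂/(E₁h₂ − E₂h₁).
λ = 20/(26×25 − 20×26) = 20/130 = 0.1538 per s.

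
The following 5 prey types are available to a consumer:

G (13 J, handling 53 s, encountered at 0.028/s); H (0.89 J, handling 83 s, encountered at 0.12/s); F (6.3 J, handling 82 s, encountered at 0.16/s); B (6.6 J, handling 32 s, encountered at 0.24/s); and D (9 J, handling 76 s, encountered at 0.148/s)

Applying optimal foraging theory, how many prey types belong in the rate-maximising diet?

2

Rank by E/h (J/s): G 0.245, B 0.206, D 0.118, F 0.0768, H 0.0107. Include each in turn until the next type's E/h falls below the running intake rate.
Rate on top 1: 0.1465. B: 0.206 > 0.1465 → include.
Rate on top 2: 0.1917. D: 0.118 < 0.1917 → exclude; stop.
Optimal diet: G, B — 2 of 5 types.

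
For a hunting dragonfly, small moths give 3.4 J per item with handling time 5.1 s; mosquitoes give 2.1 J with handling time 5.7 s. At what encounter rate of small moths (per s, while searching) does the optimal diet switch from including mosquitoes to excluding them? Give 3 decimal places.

0.242 per s

The zero-one rule: include mosquitoes iff E₂/h₂ > λE₁/(1+λh₁). Equality gives the switch point.
λE₁h₂ = E₂ + λE₂h₁ ⇒ λ = E₂/(E₁h₂ − E₂h₁) = 2.1/(19.38 − 10.71) = 0.2422 per s.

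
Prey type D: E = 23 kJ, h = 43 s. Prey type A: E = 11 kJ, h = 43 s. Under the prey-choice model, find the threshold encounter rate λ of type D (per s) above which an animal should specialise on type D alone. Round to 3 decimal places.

0.021 per s

At the threshold, the rate on type D alone equals the profitability of type A: λ·23/(1 + λ·43) = 11/43 = 0.2558.
Rearranging, λ(23 − 0.2558×43) = 0.2558, so λ = 0.2558/12 = 0.02132 per s.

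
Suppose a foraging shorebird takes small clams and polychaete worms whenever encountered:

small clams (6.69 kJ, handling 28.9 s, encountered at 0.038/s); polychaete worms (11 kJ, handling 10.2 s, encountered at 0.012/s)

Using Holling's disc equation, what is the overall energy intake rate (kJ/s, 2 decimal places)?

0.17 kJ/s

R = Σλ_iE_i / (1 + Σλ_ih_i)
Numerator: 0.038×6.69 + 0.012×11 = 0.3862
Denominator: 1 + 0.038×28.9 + 0.012×10.2 = 2.221
R = 0.3862/2.221 = 0.1739 kJ/s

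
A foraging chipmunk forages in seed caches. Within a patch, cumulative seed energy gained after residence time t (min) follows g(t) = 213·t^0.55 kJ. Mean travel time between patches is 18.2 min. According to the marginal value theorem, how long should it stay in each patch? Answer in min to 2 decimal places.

22.24 min

Maximise g(t)/(T+t): set derivative to zero → g'(t)(T+t) = g(t).
g'(t) = 0.55·213·t^-0.45. Setting 0.55·213·t^-0.45 = 213·t^0.55/(18.2+t) gives 0.55(18.2+t) = t, so 0.45·t = 0.55×18.2.
t* = 0.55×18.2/0.45 = 22.24 min.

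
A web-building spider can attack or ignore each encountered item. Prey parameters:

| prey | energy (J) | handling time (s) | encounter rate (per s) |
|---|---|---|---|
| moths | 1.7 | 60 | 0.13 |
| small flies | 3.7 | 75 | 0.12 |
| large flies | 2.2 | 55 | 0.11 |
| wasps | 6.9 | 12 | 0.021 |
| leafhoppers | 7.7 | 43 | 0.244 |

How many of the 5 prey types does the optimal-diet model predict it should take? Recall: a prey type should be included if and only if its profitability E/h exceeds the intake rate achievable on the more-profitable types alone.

2

E/h in descending order: wasps 0.575, leafhoppers 0.179, small flies 0.0493, large flies 0.04, moths 0.0283 J/s. The optimal diet is the largest prefix of this list for which every included type satisfies E_i/h_i > R on the types above it.
Rate on top 1: 0.1157. leafhoppers: 0.179 > 0.1157 → include.
Rate on top 2: 0.1723. small flies: 0.0493 < 0.1723 → exclude; stop.
Optimal diet: wasps, leafhoppers — 2 of 5 types.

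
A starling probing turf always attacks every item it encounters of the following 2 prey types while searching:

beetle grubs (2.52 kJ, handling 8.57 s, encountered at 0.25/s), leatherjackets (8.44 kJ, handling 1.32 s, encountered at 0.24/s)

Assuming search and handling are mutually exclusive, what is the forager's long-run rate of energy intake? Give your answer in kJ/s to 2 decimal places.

Energy encountered per unit search time: 0.25×2.52 + 0.24×8.44 = 2.656 kJ/s.
Handling time per unit search time: 0.25×8.57 + 0.24×1.32 = 2.459.
Rate = 2.656/(1 + 2.459) = 0.7677 kJ/s.

0.77 kJ/s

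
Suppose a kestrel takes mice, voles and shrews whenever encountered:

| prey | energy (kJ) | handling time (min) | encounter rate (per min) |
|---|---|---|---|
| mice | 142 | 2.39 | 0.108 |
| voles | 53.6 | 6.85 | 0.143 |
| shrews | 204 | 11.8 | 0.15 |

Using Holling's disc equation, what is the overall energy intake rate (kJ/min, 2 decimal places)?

13.37 kJ/min

R = Σλ_iE_i / (1 + Σλ_ih_i)
Numerator: 0.108×142 + 0.143×53.6 + 0.15×204 = 53.6
Denominator: 1 + 0.108×2.39 + 0.143×6.85 + 0.15×11.8 = 4.008
R = 53.6/4.008 = 13.37 kJ/min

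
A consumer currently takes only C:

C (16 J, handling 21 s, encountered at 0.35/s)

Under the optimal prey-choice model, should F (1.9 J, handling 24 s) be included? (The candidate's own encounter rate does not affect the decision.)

Intake rate on the current diet: R = (0.35×16) / (1 + 0.35×21) = 5.6/8.35 = 0.6707 J/s.
F: E/h = 1.9/24 = 0.07917 J/s.
Since 0.07917 < R, time spent handling F is better spent searching.

No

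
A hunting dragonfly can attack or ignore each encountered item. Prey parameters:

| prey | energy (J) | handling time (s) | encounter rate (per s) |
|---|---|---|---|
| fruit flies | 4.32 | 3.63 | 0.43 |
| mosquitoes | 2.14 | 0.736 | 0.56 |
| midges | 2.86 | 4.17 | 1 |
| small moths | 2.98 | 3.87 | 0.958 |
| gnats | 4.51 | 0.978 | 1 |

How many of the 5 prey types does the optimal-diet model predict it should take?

2

Profitabilities (E/h, J/s): gnats 4.61, mosquitoes 2.91, fruit flies 1.19, small moths 0.77, midges 0.686. Add prey in this order while the next type's profitability exceeds the intake rate on those already taken.
Rate on top 1: 2.28. mosquitoes: 2.91 > 2.28 → include.
Rate on top 2: 2.388. fruit flies: 1.19 < 2.388 → exclude; stop.
Optimal diet: gnats, mosquitoes — 2 of 5 types.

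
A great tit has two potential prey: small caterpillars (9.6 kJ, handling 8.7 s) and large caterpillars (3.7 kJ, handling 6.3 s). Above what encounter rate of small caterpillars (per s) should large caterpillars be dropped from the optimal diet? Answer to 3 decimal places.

The zero-one rule: include large caterpillars iff E₂/h₂ > λE₁/(1+λh₁). Equality gives the switch point.
λE₁h₂ = E₂ + λE₂h₁ ⇒ λ = E₂/(E₁h₂ − E₂h₁) = 3.7/(60.48 − 32.19) = 0.1308 per s.

0.131 per s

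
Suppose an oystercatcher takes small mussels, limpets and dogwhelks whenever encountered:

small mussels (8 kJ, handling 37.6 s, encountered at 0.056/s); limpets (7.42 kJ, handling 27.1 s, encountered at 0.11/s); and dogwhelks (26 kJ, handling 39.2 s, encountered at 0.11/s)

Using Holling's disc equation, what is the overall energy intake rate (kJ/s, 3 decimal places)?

0.397 kJ/s

R = Σλ_iE_i / (1 + Σλ_ih_i)
Numerator: 0.056×8 + 0.11×7.42 + 0.11×26 = 4.124
Denominator: 1 + 0.056×37.6 + 0.11×27.1 + 0.11×39.2 = 10.4
R = 4.124/10.4 = 0.3966 kJ/s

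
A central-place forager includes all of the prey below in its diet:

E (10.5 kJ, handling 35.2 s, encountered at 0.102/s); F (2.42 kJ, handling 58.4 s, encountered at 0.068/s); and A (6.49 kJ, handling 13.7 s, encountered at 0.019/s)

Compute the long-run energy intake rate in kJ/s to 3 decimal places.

Energy encountered per unit search time: 0.102×10.5 + 0.068×2.42 + 0.019×6.49 = 1.359 kJ/s.
Handling time per unit search time: 0.102×35.2 + 0.068×58.4 + 0.019×13.7 = 7.822.
Rate = 1.359/(1 + 7.822) = 0.154 kJ/s.

0.154 kJ/s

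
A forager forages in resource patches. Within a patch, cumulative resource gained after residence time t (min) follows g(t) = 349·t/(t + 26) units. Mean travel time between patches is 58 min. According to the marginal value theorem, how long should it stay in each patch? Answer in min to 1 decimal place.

38.8 min

Maximise g(t)/(T+t): set derivative to zero → g'(t)(T+t) = g(t).
g'(t) = 349·26/(t + 26)². Setting 349·26/(t+26)² = 349t/[(t+26)(58+t)] gives 26(58+t) = t(t+26), so t² = 26×58 = 1508.
t* = √1508 = 38.83 min.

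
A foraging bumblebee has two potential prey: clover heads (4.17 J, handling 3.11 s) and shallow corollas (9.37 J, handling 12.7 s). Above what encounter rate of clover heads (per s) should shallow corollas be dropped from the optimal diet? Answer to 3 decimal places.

0.393 per s

The zero-one rule: include shallow corollas iff E₂/h₂ > λE₁/(1+λh₁). Equality gives the switch point.
λE₁h₂ = E₂ + λE₂h₁ ⇒ λ = E₂/(E₁h₂ − E₂h₁) = 9.37/(52.96 − 29.14) = 0.3934 per s.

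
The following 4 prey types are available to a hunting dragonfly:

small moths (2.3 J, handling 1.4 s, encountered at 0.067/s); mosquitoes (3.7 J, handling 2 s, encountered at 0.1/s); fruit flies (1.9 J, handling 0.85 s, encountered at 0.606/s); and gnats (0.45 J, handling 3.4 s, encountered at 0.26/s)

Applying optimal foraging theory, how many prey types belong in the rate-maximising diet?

E/h in descending order: fruit flies 2.24, mosquitoes 1.85, small moths 1.64, gnats 0.132 J/s. The optimal diet is the largest prefix of this list for which every included type satisfies E_i/h_i > R on the types above it.
Rate on top 1: 0.7599. mosquitoes: 1.85 > 0.7599 → include.
Rate on top 2: 0.8871. small moths: 1.64 > 0.8871 → include.
Rate on top 3: 0.9263. gnats: 0.132 < 0.9263 → exclude; stop.
Optimal diet: fruit flies, mosquitoes, small moths — 3 of 4 types.

3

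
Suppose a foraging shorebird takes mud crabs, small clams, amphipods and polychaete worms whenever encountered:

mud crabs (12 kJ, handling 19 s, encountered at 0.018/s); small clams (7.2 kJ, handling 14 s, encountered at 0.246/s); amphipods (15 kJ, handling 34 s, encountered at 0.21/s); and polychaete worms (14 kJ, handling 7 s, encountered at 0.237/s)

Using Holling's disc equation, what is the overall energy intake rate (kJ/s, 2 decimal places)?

0.62 kJ/s

R = (0.018×12 + 0.246×7.2 + 0.21×15 + 0.237×14) / (1 + 0.018×19 + 0.246×14 + 0.21×34 + 0.237×7) = 8.455/13.58 = 0.6224 kJ/s.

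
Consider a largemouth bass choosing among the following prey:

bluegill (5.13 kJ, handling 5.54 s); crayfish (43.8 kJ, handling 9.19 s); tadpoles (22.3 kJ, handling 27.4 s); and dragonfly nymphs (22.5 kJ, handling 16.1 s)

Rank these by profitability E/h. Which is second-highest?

Profitability E/h (kJ/s): bluegill = 5.13/5.54 = 0.926, crayfish = 43.8/9.19 = 4.77, tadpoles = 22.3/27.4 = 0.814, dragonfly nymphs = 22.5/16.1 = 1.4.
Ranked: crayfish > dragonfly nymphs > bluegill > tadpoles.

dragonfly nymphs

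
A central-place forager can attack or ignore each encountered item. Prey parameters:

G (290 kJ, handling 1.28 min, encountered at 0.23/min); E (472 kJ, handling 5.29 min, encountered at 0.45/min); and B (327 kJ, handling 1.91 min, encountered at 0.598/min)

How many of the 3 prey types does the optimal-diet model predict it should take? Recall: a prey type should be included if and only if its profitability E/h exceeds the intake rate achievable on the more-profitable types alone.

2

Profitabilities (E/h, kJ/min): G 227, B 171, E 89.2. Add prey in this order while the next type's profitability exceeds the intake rate on those already taken.
Rate on top 1: 51.53. B: 171 > 51.53 → include.
Rate on top 2: 107.6. E: 89.2 < 107.6 → exclude; stop.
Optimal diet: G, B — 2 of 3 types.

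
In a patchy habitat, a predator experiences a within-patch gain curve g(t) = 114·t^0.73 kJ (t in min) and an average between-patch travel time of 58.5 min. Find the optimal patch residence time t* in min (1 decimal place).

Optimal t* satisfies g'(t*) = g(t*)/(T + t*).
g'(t) = 0.73·114·t^-0.27. Setting 0.73·114·t^-0.27 = 114·t^0.73/(58.5+t) gives 0.73(58.5+t) = t, so 0.27·t = 0.73×58.5.
t* = 0.73×58.5/0.27 = 158.2 min.

158.2 min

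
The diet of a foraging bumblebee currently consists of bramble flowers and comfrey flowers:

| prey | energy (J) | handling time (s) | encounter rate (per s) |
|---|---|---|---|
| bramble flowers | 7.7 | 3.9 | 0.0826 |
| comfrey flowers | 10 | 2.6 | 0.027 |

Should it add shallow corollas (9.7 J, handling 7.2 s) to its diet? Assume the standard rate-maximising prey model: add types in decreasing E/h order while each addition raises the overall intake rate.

Intake rate on the current diet: R = (0.0826×7.7 + 0.027×10) / (1 + 0.0826×3.9 + 0.027×2.6) = 0.906/1.392 = 0.6507 J/s.
Profitability of shallow corollas: 9.7/7.2 = 1.347 J/s.
1.347 > 0.6507, so adding shallow corollas raises the average — include it.

Yes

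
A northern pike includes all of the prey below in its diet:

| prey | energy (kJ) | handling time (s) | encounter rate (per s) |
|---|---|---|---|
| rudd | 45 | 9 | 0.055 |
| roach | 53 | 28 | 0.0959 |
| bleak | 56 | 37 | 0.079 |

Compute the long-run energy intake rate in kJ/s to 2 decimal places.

1.69 kJ/s

R = (0.055×45 + 0.0959×53 + 0.079×56) / (1 + 0.055×9 + 0.0959×28 + 0.079×37) = 11.98/7.103 = 1.687 kJ/s.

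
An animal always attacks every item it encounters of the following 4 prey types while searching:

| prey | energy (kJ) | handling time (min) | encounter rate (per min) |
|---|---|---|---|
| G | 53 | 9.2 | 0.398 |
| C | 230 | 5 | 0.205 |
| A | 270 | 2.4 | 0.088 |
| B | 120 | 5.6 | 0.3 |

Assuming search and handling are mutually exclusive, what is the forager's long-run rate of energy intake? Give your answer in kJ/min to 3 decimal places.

Energy encountered per unit search time: 0.398×53 + 0.205×230 + 0.088×270 + 0.3×120 = 128 kJ/min.
Handling time per unit search time: 0.398×9.2 + 0.205×5 + 0.088×2.4 + 0.3×5.6 = 6.578.
Rate = 128/(1 + 6.578) = 16.89 kJ/min.

16.892 kJ/min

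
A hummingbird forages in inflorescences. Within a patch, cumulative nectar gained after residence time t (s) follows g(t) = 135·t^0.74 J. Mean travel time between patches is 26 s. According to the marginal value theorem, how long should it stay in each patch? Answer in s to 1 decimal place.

74.0 s

Optimal t* satisfies g'(t*) = g(t*)/(T + t*).
g'(t) = 0.74·135·t^-0.26. Setting 0.74·135·t^-0.26 = 135·t^0.74/(26+t) gives 0.74(26+t) = t, so 0.26·t = 0.74×26.
t* = 0.74×26/0.26 = 74 s.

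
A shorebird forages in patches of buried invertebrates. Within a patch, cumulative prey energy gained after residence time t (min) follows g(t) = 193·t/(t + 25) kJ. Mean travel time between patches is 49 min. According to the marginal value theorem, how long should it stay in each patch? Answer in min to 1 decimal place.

Optimal t* satisfies g'(t*) = g(t*)/(T + t*).
g'(t) = 193·25/(t + 25)². Setting 193·25/(t+25)² = 193t/[(t+25)(49+t)] gives 25(49+t) = t(t+25), so t² = 25×49 = 1225.
t* = √1225 = 35 min.

35.0 min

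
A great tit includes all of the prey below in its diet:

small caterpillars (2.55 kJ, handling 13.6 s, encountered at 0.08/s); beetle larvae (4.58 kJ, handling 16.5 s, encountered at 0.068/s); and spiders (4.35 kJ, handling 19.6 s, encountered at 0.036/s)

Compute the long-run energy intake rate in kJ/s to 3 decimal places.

0.172 kJ/s

Energy encountered per unit search time: 0.08×2.55 + 0.068×4.58 + 0.036×4.35 = 0.672 kJ/s.
Handling time per unit search time: 0.08×13.6 + 0.068×16.5 + 0.036×19.6 = 2.916.
Rate = 0.672/(1 + 2.916) = 0.1716 kJ/s.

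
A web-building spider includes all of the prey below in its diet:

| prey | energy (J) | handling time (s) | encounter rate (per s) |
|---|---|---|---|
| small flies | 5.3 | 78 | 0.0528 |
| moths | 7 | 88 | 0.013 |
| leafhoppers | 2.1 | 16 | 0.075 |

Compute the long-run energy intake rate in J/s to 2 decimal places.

R = (0.0528×5.3 + 0.013×7 + 0.075×2.1) / (1 + 0.0528×78 + 0.013×88 + 0.075×16) = 0.5283/7.462 = 0.0708 J/s.

0.07 J/s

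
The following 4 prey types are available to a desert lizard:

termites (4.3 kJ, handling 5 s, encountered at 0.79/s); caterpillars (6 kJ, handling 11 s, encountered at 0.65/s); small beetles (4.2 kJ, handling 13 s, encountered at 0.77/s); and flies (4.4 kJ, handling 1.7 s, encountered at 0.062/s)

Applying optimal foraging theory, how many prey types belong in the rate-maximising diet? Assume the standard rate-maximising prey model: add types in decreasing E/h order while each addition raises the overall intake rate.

2

Profitabilities (E/h, kJ/s): flies 2.59, termites 0.86, caterpillars 0.545, small beetles 0.323. Add prey in this order while the next type's profitability exceeds the intake rate on those already taken.
Rate on top 1: 0.2468. termites: 0.86 > 0.2468 → include.
Rate on top 2: 0.7259. caterpillars: 0.545 < 0.7259 → exclude; stop.
Optimal diet: flies, termites — 2 of 4 types.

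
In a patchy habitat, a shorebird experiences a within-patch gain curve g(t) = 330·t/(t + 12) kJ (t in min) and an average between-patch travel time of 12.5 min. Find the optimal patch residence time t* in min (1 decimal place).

Maximise g(t)/(T+t): set derivative to zero → g'(t)(T+t) = g(t).
g'(t) = 330·12/(t + 12)². Setting 330·12/(t+12)² = 330t/[(t+12)(12.5+t)] gives 12(12.5+t) = t(t+12), so t² = 12×12.5 = 150.
t* = √150 = 12.25 min.

12.2 min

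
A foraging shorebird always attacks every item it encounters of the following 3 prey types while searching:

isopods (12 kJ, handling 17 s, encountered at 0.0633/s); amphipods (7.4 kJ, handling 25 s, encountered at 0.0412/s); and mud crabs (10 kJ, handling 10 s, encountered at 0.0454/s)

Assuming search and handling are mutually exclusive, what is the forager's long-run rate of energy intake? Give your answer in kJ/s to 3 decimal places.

R = Σλ_iE_i / (1 + Σλ_ih_i)
Numerator: 0.0633×12 + 0.0412×7.4 + 0.0454×10 = 1.518
Denominator: 1 + 0.0633×17 + 0.0412×25 + 0.0454×10 = 3.56
R = 1.518/3.56 = 0.4265 kJ/s

0.427 kJ/s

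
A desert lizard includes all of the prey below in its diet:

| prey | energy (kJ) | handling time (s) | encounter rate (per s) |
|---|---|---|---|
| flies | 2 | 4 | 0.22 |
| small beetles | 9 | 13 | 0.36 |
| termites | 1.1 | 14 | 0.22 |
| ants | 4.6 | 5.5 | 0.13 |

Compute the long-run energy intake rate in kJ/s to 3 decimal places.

0.437 kJ/s

R = Σλ_iE_i / (1 + Σλ_ih_i)
Numerator: 0.22×2 + 0.36×9 + 0.22×1.1 + 0.13×4.6 = 4.52
Denominator: 1 + 0.22×4 + 0.36×13 + 0.22×14 + 0.13×5.5 = 10.36
R = 4.52/10.36 = 0.4365 kJ/s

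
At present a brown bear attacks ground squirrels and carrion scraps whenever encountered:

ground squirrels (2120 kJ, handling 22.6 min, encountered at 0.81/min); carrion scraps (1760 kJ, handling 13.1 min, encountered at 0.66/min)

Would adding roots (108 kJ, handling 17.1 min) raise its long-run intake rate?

Current rate: (0.81×2120 + 0.66×1760)/(1 + 0.81×22.6 + 0.66×13.1) = 103 kJ/min.
roots: E/h = 108/17.1 = 6.316 kJ/min.
6.316 < 103, so adding roots would lower the average — exclude it.

No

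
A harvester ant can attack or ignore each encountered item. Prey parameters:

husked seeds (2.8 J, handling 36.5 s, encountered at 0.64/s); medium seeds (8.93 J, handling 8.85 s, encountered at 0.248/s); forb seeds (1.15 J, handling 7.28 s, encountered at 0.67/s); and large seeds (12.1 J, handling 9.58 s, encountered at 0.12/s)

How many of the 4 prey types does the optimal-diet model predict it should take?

2

E/h in descending order: large seeds 1.26, medium seeds 1.01, forb seeds 0.158, husked seeds 0.0767 J/s. The optimal diet is the largest prefix of this list for which every included type satisfies E_i/h_i > R on the types above it.
Rate on top 1: 0.6755. medium seeds: 1.01 > 0.6755 → include.
Rate on top 2: 0.844. forb seeds: 0.158 < 0.844 → exclude; stop.
Optimal diet: large seeds, medium seeds — 2 of 4 types.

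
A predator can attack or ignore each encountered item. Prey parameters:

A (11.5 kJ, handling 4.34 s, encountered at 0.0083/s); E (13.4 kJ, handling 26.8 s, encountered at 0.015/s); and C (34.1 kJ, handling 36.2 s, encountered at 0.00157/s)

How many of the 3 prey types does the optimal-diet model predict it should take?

Rank by E/h (kJ/s): A 2.65, C 0.942, E 0.5. Include each in turn until the next type's E/h falls below the running intake rate.
Rate on top 1: 0.09213. C: 0.942 > 0.09213 → include.
Rate on top 2: 0.1363. E: 0.5 > 0.1363 → include.
Optimal diet: A, C, E — 3 of 3 types.

3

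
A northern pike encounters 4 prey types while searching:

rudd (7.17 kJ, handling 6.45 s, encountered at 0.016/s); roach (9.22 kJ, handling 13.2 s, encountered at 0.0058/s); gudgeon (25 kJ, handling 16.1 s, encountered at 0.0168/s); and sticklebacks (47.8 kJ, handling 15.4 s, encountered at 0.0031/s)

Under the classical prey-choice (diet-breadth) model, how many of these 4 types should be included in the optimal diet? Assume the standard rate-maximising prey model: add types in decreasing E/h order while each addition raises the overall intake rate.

4

Rank by E/h (kJ/s): sticklebacks 3.1, gudgeon 1.55, rudd 1.11, roach 0.698. Include each in turn until the next type's E/h falls below the running intake rate.
Rate on top 1: 0.1414. gudgeon: 1.55 > 0.1414 → include.
Rate on top 2: 0.431. rudd: 1.11 > 0.431 → include.
Rate on top 3: 0.4804. roach: 0.698 > 0.4804 → include.
Optimal diet: sticklebacks, gudgeon, rudd, roach — 4 of 4 types.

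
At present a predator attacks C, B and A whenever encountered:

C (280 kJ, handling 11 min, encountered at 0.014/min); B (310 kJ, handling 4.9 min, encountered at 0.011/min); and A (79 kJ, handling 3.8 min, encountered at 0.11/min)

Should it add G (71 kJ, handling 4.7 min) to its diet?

Yes

Intake rate on the current diet: R = (0.014×280 + 0.011×310 + 0.11×79) / (1 + 0.014×11 + 0.011×4.9 + 0.11×3.8) = 16.02/1.626 = 9.853 kJ/min.
Profitability of G: 71/4.7 = 15.11 kJ/min.
15.11 > 9.853, so adding G raises the average — include it.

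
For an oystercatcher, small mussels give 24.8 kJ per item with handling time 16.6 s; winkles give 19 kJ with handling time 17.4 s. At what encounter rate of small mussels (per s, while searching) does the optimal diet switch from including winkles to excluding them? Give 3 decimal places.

The zero-one rule: include winkles iff E₂/h₂ > λE₁/(1+λh₁). Equality gives the switch point.
λE₁h₂ = E₂ + λE₂h₁ ⇒ λ = E₂/(E₁h₂ − E₂h₁) = 19/(431.5 − 315.4) = 0.1636 per s.

0.164 per s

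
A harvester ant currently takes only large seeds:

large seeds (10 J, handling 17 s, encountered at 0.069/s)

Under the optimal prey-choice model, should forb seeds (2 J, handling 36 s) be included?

Current rate: (0.069×10)/(1 + 0.069×17) = 0.3175 J/s.
forb seeds: E/h = 2/36 = 0.05556 J/s.
Since 0.05556 < R, time spent handling forb seeds is better spent searching.

No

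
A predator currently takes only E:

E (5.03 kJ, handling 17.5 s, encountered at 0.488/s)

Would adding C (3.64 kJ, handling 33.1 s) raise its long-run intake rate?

No

On E alone, R = ΣλE/(1+Σλh) = 2.455/9.54 = 0.2573 kJ/s.
Profitability of C: 3.64/33.1 = 0.11 kJ/s.
0.11 < 0.2573, so adding C would lower the average — exclude it.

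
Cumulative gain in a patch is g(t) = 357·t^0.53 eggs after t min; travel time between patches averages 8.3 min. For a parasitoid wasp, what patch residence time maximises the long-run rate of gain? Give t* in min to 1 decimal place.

9.4 min

By the marginal value theorem, leave when the instantaneous gain rate g'(t) equals the habitat-wide average g(t)/(T + t).
g'(t) = 0.53·357·t^-0.47. Setting 0.53·357·t^-0.47 = 357·t^0.53/(8.3+t) gives 0.53(8.3+t) = t, so 0.47·t = 0.53×8.3.
t* = 0.53×8.3/0.47 = 9.36 min.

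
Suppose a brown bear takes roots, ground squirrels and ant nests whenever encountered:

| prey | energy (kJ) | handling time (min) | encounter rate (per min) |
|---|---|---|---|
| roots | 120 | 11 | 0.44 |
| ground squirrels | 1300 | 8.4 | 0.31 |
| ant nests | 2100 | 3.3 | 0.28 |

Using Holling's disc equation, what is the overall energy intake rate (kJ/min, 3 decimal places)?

R = (0.44×120 + 0.31×1300 + 0.28×2100) / (1 + 0.44×11 + 0.31×8.4 + 0.28×3.3) = 1044/9.368 = 111.4 kJ/min.

111.422 kJ/min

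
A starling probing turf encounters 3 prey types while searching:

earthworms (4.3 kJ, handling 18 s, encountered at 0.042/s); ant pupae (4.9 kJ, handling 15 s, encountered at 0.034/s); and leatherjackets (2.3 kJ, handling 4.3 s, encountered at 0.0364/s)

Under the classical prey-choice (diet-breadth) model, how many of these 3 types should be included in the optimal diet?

3

Profitabilities (E/h, kJ/s): leatherjackets 0.535, ant pupae 0.327, earthworms 0.239. Add prey in this order while the next type's profitability exceeds the intake rate on those already taken.
Rate on top 1: 0.07239. ant pupae: 0.327 > 0.07239 → include.
Rate on top 2: 0.1502. earthworms: 0.239 > 0.1502 → include.
Optimal diet: leatherjackets, ant pupae, earthworms — 3 of 3 types.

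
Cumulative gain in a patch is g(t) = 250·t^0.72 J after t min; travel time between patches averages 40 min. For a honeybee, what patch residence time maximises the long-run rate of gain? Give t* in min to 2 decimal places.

102.86 min

Optimal t* satisfies g'(t*) = g(t*)/(T + t*).
g'(t) = 0.72·250·t^-0.28. Setting 0.72·250·t^-0.28 = 250·t^0.72/(40+t) gives 0.72(40+t) = t, so 0.28·t = 0.72×40.
t* = 0.72×40/0.28 = 102.9 min.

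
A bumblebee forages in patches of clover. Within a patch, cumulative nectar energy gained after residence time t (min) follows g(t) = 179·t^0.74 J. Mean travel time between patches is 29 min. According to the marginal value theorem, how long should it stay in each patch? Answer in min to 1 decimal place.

Maximise g(t)/(T+t): set derivative to zero → g'(t)(T+t) = g(t).
g'(t) = 0.74·179·t^-0.26. Setting 0.74·179·t^-0.26 = 179·t^0.74/(29+t) gives 0.74(29+t) = t, so 0.26·t = 0.74×29.
t* = 0.74×29/0.26 = 82.54 min.

82.5 min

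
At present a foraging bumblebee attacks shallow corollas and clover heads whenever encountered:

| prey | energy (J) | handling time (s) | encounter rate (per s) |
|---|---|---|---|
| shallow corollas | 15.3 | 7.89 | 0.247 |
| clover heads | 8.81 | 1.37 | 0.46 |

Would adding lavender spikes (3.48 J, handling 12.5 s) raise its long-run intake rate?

No

Current rate: (0.247×15.3 + 0.46×8.81)/(1 + 0.247×7.89 + 0.46×1.37) = 2.188 J/s.
Profitability of lavender spikes: 3.48/12.5 = 0.2784 J/s.
Since 0.2784 < R, time spent handling lavender spikes is better spent searching.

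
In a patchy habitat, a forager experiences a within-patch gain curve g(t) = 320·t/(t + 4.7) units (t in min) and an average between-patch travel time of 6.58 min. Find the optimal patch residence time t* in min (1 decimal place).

Optimal t* satisfies g'(t*) = g(t*)/(T + t*).
g'(t) = 320·4.7/(t + 4.7)². Setting 320·4.7/(t+4.7)² = 320t/[(t+4.7)(6.58+t)] gives 4.7(6.58+t) = t(t+4.7), so t² = 4.7×6.58 = 30.93.
t* = √30.93 = 5.561 min.

5.6 min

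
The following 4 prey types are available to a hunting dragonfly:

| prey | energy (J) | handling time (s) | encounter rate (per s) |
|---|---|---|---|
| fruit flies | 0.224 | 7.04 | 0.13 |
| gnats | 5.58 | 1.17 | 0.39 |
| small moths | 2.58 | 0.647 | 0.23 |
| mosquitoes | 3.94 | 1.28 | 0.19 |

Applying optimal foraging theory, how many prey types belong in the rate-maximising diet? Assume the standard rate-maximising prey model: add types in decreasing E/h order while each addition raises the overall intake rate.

E/h in descending order: gnats 4.77, small moths 3.99, mosquitoes 3.08, fruit flies 0.0318 J/s. The optimal diet is the largest prefix of this list for which every included type satisfies E_i/h_i > R on the types above it.
Rate on top 1: 1.494. small moths: 3.99 > 1.494 → include.
Rate on top 2: 1.725. mosquitoes: 3.08 > 1.725 → include.
Rate on top 3: 1.903. fruit flies: 0.0318 < 1.903 → exclude; stop.
Optimal diet: gnats, small moths, mosquitoes — 3 of 4 types.

3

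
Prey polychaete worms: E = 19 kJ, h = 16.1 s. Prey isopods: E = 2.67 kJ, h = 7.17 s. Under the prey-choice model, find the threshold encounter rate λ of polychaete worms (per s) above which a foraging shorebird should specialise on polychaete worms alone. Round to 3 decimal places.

At the threshold, the rate on polychaete worms alone equals the profitability of isopods: λ·19/(1 + λ·16.1) = 2.67/7.17 = 0.3724.
Rearranging, λ(19 − 0.3724×16.1) = 0.3724, so λ = 0.3724/13 = 0.02863 per s.

0.029 per s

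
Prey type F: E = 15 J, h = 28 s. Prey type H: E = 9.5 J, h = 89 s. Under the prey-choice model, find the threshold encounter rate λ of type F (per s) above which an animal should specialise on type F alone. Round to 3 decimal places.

0.009 per s

At the threshold, the rate on type F alone equals the profitability of type H: λ·15/(1 + λ·28) = 9.5/89 = 0.1067.
Rearranging, λ(15 − 0.1067×28) = 0.1067, so λ = 0.1067/12.01 = 0.008887 per s.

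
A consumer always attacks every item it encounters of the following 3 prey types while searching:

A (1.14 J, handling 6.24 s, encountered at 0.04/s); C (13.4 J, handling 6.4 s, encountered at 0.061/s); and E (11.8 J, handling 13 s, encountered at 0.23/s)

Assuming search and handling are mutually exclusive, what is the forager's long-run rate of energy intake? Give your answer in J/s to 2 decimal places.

0.77 J/s

Energy encountered per unit search time: 0.04×1.14 + 0.061×13.4 + 0.23×11.8 = 3.577 J/s.
Handling time per unit search time: 0.04×6.24 + 0.061×6.4 + 0.23×13 = 3.63.
Rate = 3.577/(1 + 3.63) = 0.7726 J/s.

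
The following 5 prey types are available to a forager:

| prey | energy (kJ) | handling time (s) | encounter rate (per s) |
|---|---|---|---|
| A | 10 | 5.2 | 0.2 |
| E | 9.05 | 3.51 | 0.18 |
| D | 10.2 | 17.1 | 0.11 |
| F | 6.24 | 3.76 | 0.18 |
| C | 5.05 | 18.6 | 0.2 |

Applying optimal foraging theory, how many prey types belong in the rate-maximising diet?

E/h in descending order: E 2.58, A 1.92, F 1.66, D 0.596, C 0.272 kJ/s. The optimal diet is the largest prefix of this list for which every included type satisfies E_i/h_i > R on the types above it.
Rate on top 1: 0.9983. A: 1.92 > 0.9983 → include.
Rate on top 2: 1.358. F: 1.66 > 1.358 → include.
Rate on top 3: 1.419. D: 0.596 < 1.419 → exclude; stop.
Optimal diet: E, A, F — 3 of 5 types.

3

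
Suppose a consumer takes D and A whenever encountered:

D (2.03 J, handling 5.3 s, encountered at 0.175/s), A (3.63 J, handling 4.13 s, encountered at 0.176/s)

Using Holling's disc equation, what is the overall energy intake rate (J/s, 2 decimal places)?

0.37 J/s

R = Σλ_iE_i / (1 + Σλ_ih_i)
Numerator: 0.175×2.03 + 0.176×3.63 = 0.9941
Denominator: 1 + 0.175×5.3 + 0.176×4.13 = 2.654
R = 0.9941/2.654 = 0.3745 J/s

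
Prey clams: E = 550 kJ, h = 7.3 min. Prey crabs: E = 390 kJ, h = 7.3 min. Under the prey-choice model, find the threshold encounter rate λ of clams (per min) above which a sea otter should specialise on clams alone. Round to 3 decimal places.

The zero-one rule: include crabs iff E₂/h₂ > λE₁/(1+λh₁). Equality gives the switch point.
λE₁h₂ = E₂ + λE₂h₁ ⇒ λ = E₂/(E₁h₂ − E₂h₁) = 390/(4015 − 2847) = 0.3339 per min.

0.334 per min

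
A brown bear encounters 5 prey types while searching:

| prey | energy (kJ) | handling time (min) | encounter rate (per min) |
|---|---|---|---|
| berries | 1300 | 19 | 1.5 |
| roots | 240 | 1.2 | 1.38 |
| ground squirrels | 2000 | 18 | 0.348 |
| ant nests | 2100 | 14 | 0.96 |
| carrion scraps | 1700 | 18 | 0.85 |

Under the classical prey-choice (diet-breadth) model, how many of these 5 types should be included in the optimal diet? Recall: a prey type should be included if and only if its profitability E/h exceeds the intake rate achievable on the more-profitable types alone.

Profitabilities (E/h, kJ/min): roots 200, ant nests 150, ground squirrels 111, carrion scraps 94.4, berries 68.4. Add prey in this order while the next type's profitability exceeds the intake rate on those already taken.
Rate on top 1: 124.7. ant nests: 150 > 124.7 → include.
Rate on top 2: 145.8. ground squirrels: 111 < 145.8 → exclude; stop.
Optimal diet: roots, ant nests — 2 of 5 types.

2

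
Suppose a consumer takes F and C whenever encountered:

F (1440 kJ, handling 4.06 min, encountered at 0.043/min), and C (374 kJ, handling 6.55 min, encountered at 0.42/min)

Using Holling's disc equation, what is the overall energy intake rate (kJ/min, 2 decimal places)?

55.79 kJ/min

Energy encountered per unit search time: 0.043×1440 + 0.42×374 = 219 kJ/min.
Handling time per unit search time: 0.043×4.06 + 0.42×6.55 = 2.926.
Rate = 219/(1 + 2.926) = 55.79 kJ/min.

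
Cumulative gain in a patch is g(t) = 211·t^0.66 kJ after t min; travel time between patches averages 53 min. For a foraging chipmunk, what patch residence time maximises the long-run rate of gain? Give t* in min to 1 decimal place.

By the marginal value theorem, leave when the instantaneous gain rate g'(t) equals the habitat-wide average g(t)/(T + t).
g'(t) = 0.66·211·t^-0.34. Setting 0.66·211·t^-0.34 = 211·t^0.66/(53+t) gives 0.66(53+t) = t, so 0.34·t = 0.66×53.
t* = 0.66×53/0.34 = 102.9 min.

102.9 min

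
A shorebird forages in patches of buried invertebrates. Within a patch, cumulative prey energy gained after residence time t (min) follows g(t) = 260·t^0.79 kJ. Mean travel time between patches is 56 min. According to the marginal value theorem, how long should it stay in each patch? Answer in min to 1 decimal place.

Maximise g(t)/(T+t): set derivative to zero → g'(t)(T+t) = g(t).
g'(t) = 0.79·260·t^-0.21. Setting 0.79·260·t^-0.21 = 260·t^0.79/(56+t) gives 0.79(56+t) = t, so 0.21·t = 0.79×56.
t* = 0.79×56/0.21 = 210.7 min.

210.7 min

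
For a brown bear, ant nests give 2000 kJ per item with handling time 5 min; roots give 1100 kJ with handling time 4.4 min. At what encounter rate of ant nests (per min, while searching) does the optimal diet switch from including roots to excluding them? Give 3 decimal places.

0.333 per min

The zero-one rule: include roots iff E₂/h₂ > λE₁/(1+λh₁). Equality gives the switch point.
λE₁h₂ = E₂ + λE₂h₁ ⇒ λ = E₂/(E₁h₂ − E₂h₁) = 1100/(8800 − 5500) = 0.3333 per min.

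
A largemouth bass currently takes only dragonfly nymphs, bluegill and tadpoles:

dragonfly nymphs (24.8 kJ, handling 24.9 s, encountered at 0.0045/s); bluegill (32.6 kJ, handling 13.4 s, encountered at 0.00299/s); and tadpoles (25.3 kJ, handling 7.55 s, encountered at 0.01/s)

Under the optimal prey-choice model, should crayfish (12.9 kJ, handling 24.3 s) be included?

Yes

Current rate: (0.0045×24.8 + 0.00299×32.6 + 0.01×25.3)/(1 + 0.0045×24.9 + 0.00299×13.4 + 0.01×7.55) = 0.3764 kJ/s.
crayfish: E/h = 12.9/24.3 = 0.5309 kJ/s.
0.5309 > 0.3764, so adding crayfish raises the average — include it.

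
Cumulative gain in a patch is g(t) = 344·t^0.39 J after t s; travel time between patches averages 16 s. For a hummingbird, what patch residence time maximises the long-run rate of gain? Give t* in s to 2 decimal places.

10.23 s

By the marginal value theorem, leave when the instantaneous gain rate g'(t) equals the habitat-wide average g(t)/(T + t).
g'(t) = 0.39·344·t^-0.61. Setting 0.39·344·t^-0.61 = 344·t^0.39/(16+t) gives 0.39(16+t) = t, so 0.61·t = 0.39×16.
t* = 0.39×16/0.61 = 10.23 s.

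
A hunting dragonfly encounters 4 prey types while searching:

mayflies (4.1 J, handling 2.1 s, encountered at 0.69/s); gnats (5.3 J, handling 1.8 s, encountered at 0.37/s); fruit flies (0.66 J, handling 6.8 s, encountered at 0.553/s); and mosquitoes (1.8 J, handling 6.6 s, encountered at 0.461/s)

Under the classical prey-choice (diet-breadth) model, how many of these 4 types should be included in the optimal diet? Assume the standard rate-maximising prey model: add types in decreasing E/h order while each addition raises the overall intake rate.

Profitabilities (E/h, J/s): gnats 2.94, mayflies 1.95, mosquitoes 0.273, fruit flies 0.0971. Add prey in this order while the next type's profitability exceeds the intake rate on those already taken.
Rate on top 1: 1.177. mayflies: 1.95 > 1.177 → include.
Rate on top 2: 1.538. mosquitoes: 0.273 < 1.538 → exclude; stop.
Optimal diet: gnats, mayflies — 2 of 4 types.

2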